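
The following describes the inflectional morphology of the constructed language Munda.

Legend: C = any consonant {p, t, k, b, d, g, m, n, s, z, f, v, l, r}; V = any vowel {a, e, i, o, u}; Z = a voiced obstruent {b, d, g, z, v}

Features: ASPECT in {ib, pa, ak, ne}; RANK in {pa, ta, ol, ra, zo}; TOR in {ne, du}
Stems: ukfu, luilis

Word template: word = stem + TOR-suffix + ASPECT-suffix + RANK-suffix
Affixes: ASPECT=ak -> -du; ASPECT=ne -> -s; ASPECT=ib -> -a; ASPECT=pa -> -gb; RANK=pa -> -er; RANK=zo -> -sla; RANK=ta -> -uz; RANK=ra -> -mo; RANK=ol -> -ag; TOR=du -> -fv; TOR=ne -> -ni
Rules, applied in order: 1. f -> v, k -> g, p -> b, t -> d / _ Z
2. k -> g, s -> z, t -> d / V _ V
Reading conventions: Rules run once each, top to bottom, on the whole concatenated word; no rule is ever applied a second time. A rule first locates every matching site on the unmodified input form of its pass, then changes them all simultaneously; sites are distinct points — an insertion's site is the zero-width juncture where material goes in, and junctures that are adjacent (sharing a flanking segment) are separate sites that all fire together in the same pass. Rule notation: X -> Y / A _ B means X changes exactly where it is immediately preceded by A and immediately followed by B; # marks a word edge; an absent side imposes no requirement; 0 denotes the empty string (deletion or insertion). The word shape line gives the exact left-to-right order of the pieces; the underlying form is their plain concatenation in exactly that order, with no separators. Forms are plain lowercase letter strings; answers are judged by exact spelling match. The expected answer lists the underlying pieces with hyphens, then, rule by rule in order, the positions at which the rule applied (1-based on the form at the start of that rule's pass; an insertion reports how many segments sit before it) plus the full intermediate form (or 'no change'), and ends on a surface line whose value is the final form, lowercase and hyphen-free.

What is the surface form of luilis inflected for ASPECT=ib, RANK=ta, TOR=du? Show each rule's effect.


underlying: luilis-fv-a-uz
1. f -> v, k -> g, p -> b, t -> d / _ Z: fires at position(s) 7: luilisvvauz
2. k -> g, s -> z, t -> d / V _ V: no change
surface: luilisvvauz


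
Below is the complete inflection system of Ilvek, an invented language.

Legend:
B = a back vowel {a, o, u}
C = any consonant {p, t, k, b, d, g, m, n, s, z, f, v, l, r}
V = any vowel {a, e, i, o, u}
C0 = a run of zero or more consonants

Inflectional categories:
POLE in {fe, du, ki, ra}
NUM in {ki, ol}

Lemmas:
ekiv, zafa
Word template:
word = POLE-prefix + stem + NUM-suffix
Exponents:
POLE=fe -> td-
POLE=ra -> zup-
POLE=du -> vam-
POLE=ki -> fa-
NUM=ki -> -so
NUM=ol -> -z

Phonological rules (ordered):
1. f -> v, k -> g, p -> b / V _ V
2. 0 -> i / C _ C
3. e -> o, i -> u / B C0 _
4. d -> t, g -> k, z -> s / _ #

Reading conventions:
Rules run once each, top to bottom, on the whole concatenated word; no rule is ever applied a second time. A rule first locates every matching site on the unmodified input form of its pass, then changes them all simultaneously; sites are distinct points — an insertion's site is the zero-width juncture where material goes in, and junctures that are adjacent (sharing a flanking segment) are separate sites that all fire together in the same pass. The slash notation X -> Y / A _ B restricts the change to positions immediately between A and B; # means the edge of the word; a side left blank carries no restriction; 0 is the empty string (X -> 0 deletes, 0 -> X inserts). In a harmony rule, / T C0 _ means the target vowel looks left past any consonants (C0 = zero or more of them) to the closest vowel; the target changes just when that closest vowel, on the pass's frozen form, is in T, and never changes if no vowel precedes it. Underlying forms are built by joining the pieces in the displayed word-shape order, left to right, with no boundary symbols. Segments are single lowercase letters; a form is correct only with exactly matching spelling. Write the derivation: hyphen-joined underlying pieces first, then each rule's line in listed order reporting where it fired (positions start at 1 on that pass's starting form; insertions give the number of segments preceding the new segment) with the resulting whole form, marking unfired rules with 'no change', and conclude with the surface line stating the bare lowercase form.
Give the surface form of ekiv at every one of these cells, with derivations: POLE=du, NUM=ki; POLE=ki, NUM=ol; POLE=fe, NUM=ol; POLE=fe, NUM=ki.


cell POLE=du, NUM=ki:
underlying: vam-ekiv-so
1. f -> v, k -> g, p -> b / V _ V: fires at position(s) 5: vamegivso
2. 0 -> i / C _ C: inserts after position(s) 7: vamegiviso
3. e -> o, i -> u / B C0 _: fires at position(s) 4: vamogiviso
4. d -> t, g -> k, z -> s / _ #: no change
surface: vamogiviso

cell POLE=ki, NUM=ol:
underlying: fa-ekiv-z
1. f -> v, k -> g, p -> b / V _ V: fires at position(s) 4: faegivz
2. 0 -> i / C _ C: inserts after position(s) 6: faegiviz
3. e -> o, i -> u / B C0 _: fires at position(s) 3: faogiviz
4. d -> t, g -> k, z -> s / _ #: fires at position(s) 8: faogivis
surface: faogivis

cell POLE=fe, NUM=ol:
underlying: td-ekiv-z
1. f -> v, k -> g, p -> b / V _ V: fires at position(s) 4: tdegivz
2. 0 -> i / C _ C: inserts after position(s) 1, 6: tidegiviz
3. e -> o, i -> u / B C0 _: no change
4. d -> t, g -> k, z -> s / _ #: fires at position(s) 9: tidegivis
surface: tidegivis

cell POLE=fe, NUM=ki:
underlying: td-ekiv-so
1. f -> v, k -> g, p -> b / V _ V: fires at position(s) 4: tdegivso
2. 0 -> i / C _ C: inserts after position(s) 1, 6: tidegiviso
3. e -> o, i -> u / B C0 _: no change
4. d -> t, g -> k, z -> s / _ #: no change
surface: tidegiviso


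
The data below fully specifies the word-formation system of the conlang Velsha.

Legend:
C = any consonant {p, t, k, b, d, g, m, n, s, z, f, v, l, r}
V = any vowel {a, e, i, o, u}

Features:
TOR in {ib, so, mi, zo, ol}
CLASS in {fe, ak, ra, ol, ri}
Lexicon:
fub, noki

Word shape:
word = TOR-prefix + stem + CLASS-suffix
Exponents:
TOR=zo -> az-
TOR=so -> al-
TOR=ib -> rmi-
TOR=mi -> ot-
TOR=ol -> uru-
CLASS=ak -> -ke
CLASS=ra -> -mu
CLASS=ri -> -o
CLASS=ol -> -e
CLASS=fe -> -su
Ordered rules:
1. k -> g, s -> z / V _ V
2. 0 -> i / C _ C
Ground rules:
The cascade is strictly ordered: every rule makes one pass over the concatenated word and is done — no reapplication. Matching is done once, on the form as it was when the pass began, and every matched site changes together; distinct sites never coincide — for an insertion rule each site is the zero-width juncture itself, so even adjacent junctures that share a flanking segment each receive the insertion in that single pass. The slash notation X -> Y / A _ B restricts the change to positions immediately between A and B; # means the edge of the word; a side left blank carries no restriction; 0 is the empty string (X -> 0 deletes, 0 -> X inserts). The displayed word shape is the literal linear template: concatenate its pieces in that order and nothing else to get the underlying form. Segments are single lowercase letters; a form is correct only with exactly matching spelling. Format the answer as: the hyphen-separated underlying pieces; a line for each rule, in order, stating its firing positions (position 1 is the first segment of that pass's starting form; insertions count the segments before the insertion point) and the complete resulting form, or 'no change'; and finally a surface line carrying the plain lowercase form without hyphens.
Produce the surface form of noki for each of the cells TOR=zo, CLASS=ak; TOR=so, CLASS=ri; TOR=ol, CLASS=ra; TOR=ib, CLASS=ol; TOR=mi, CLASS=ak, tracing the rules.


cell TOR=zo, CLASS=ak:
underlying: az-noki-ke
1. k -> g, s -> z / V _ V: fires at position(s) 5, 7: aznogige
2. 0 -> i / C _ C: inserts after position(s) 2: azinogige
surface: azinogige

cell TOR=so, CLASS=ri:
underlying: al-noki-o
1. k -> g, s -> z / V _ V: fires at position(s) 5: alnogio
2. 0 -> i / C _ C: inserts after position(s) 2: alinogio
surface: alinogio

cell TOR=ol, CLASS=ra:
underlying: uru-noki-mu
1. k -> g, s -> z / V _ V: fires at position(s) 6: urunogimu
2. 0 -> i / C _ C: no change
surface: urunogimu

cell TOR=ib, CLASS=ol:
underlying: rmi-noki-e
1. k -> g, s -> z / V _ V: fires at position(s) 6: rminogie
2. 0 -> i / C _ C: inserts after position(s) 1: riminogie
surface: riminogie

cell TOR=mi, CLASS=ak:
underlying: ot-noki-ke
1. k -> g, s -> z / V _ V: fires at position(s) 5, 7: otnogige
2. 0 -> i / C _ C: inserts after position(s) 2: otinogige
surface: otinogige


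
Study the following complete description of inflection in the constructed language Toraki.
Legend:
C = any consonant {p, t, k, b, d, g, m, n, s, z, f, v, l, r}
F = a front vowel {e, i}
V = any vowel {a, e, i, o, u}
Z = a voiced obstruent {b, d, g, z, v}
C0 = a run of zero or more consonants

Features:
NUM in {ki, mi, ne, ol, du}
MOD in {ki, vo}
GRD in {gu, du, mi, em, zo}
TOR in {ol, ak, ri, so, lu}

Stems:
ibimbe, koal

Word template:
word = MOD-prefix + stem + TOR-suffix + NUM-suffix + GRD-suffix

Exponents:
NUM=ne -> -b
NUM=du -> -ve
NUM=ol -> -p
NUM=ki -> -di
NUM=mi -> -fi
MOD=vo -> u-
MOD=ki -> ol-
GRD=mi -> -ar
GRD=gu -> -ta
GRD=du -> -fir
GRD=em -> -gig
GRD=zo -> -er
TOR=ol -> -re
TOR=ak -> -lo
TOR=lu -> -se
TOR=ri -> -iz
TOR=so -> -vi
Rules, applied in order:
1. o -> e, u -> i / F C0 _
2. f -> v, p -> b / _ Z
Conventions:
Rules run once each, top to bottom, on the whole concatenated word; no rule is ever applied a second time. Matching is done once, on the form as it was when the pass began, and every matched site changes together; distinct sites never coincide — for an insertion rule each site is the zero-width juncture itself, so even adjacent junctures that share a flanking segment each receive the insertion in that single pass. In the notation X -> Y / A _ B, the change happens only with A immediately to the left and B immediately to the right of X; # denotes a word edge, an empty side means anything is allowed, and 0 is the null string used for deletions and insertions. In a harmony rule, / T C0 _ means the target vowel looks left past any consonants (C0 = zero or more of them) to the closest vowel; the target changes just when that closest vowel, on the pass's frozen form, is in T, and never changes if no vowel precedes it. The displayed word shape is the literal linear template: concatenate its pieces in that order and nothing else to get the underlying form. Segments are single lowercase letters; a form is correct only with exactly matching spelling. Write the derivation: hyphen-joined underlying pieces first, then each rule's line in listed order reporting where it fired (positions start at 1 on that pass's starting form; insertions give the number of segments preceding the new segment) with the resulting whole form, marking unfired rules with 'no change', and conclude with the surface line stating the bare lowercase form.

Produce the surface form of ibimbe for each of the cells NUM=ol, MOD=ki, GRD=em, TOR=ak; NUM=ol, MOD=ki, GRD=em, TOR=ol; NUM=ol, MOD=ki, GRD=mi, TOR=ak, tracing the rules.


cell NUM=ol, MOD=ki, GRD=em, TOR=ak:
underlying: ol-ibimbe-lo-p-gig
1. o -> e, u -> i / F C0 _: fires at position(s) 10: olibimbelepgig
2. f -> v, p -> b / _ Z: fires at position(s) 11: olibimbelebgig
surface: olibimbelebgig

cell NUM=ol, MOD=ki, GRD=em, TOR=ol:
underlying: ol-ibimbe-re-p-gig
1. o -> e, u -> i / F C0 _: no change
2. f -> v, p -> b / _ Z: fires at position(s) 11: olibimberebgig
surface: olibimberebgig

cell NUM=ol, MOD=ki, GRD=mi, TOR=ak:
underlying: ol-ibimbe-lo-p-ar
1. o -> e, u -> i / F C0 _: fires at position(s) 10: olibimbelepar
2. f -> v, p -> b / _ Z: no change
surface: olibimbelepar


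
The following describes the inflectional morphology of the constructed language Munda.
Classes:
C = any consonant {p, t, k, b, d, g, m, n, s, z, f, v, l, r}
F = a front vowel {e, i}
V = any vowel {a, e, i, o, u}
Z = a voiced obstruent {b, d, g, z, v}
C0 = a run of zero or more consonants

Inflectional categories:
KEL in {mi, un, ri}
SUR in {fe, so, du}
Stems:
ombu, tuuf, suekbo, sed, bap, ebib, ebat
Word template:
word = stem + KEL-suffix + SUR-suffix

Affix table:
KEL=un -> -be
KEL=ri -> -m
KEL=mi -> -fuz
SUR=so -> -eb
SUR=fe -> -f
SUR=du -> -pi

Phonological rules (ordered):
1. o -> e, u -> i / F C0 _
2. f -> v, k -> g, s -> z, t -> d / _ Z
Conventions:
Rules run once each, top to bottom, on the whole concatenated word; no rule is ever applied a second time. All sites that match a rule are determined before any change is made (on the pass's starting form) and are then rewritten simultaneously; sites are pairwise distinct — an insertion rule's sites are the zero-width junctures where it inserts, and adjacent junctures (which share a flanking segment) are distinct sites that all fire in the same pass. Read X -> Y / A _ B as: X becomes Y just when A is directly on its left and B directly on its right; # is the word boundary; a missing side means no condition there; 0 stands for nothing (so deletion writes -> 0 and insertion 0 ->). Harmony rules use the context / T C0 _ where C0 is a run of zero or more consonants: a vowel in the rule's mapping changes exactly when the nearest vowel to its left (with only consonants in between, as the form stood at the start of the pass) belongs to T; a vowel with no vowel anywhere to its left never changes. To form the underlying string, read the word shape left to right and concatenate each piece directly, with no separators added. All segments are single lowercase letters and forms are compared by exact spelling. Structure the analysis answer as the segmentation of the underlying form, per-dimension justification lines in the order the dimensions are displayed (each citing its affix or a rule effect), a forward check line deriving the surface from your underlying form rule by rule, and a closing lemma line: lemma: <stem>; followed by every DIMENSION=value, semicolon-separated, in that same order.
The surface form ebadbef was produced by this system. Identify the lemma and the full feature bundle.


underlying: ebat-be-f
KEL=un - signalled by the affix -be
SUR=fe - signalled by the affix -f
check: ebatbef -> ebatbef -> ebadbef
lemma: ebat; KEL=un; SUR=fe


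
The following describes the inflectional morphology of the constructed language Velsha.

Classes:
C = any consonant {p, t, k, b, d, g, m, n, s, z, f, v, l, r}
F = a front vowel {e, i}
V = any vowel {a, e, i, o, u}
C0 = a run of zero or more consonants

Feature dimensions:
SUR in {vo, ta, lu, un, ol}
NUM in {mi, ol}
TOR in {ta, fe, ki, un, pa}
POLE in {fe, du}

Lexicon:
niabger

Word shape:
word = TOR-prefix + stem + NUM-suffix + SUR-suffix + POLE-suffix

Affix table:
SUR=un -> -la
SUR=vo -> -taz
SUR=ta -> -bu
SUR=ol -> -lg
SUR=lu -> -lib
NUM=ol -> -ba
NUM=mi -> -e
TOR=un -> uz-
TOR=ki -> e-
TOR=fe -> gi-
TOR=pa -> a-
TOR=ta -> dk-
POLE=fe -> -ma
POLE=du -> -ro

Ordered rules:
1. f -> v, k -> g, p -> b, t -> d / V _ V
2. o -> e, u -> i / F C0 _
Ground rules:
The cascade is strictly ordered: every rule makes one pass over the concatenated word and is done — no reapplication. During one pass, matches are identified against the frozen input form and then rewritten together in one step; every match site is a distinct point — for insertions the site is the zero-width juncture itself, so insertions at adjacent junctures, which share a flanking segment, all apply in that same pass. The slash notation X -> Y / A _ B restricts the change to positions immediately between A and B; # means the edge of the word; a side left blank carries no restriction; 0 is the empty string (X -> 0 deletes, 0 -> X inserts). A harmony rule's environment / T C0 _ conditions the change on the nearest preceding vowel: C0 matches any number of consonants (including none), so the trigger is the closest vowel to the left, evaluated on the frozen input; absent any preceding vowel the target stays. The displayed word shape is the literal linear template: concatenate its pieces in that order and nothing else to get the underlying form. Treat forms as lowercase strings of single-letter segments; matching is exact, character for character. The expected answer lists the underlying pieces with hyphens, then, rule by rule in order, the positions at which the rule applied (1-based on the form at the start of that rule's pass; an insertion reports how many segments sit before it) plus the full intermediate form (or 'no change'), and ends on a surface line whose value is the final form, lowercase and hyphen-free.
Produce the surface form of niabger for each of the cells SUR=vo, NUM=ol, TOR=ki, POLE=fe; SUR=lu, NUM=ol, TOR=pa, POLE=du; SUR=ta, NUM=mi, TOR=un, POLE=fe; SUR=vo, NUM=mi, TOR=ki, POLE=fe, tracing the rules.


cell SUR=vo, NUM=ol, TOR=ki, POLE=fe:
underlying: e-niabger-ba-taz-ma
1. f -> v, k -> g, p -> b, t -> d / V _ V: fires at position(s) 11: eniabgerbadazma
2. o -> e, u -> i / F C0 _: no change
surface: eniabgerbadazma

cell SUR=lu, NUM=ol, TOR=pa, POLE=du:
underlying: a-niabger-ba-lib-ro
1. f -> v, k -> g, p -> b, t -> d / V _ V: no change
2. o -> e, u -> i / F C0 _: fires at position(s) 15: aniabgerbalibre
surface: aniabgerbalibre

cell SUR=ta, NUM=mi, TOR=un, POLE=fe:
underlying: uz-niabger-e-bu-ma
1. f -> v, k -> g, p -> b, t -> d / V _ V: no change
2. o -> e, u -> i / F C0 _: fires at position(s) 12: uzniabgerebima
surface: uzniabgerebima

cell SUR=vo, NUM=mi, TOR=ki, POLE=fe:
underlying: e-niabger-e-taz-ma
1. f -> v, k -> g, p -> b, t -> d / V _ V: fires at position(s) 10: eniabgeredazma
2. o -> e, u -> i / F C0 _: no change
surface: eniabgeredazma


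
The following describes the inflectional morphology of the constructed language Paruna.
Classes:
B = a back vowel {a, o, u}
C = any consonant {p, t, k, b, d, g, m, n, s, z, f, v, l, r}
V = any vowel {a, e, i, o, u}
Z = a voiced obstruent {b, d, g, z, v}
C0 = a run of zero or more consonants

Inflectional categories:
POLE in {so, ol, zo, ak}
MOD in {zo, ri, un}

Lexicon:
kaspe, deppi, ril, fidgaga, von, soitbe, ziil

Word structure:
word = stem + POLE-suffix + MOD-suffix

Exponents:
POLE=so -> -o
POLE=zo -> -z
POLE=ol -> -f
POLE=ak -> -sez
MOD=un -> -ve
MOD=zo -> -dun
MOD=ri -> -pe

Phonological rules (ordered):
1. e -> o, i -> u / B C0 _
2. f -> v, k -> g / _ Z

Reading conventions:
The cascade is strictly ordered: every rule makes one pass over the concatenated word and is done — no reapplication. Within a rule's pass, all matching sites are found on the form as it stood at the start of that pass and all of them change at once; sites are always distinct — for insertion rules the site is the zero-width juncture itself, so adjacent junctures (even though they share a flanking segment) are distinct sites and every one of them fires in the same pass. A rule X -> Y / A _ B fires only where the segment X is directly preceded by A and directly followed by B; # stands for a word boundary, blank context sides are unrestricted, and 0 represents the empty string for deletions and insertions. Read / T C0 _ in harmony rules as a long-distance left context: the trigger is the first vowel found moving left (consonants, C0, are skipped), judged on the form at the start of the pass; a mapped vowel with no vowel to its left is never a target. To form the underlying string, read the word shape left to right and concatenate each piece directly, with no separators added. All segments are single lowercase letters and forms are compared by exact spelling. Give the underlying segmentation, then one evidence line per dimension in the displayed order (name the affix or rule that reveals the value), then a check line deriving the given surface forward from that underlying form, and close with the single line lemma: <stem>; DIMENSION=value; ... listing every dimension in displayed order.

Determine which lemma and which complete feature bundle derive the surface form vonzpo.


underlying: von-z-pe
POLE=zo - signalled by the affix -z
MOD=ri - signalled by the affix -pe
check: vonzpe -> vonzpo -> vonzpo
lemma: von; POLE=zo; MOD=ri


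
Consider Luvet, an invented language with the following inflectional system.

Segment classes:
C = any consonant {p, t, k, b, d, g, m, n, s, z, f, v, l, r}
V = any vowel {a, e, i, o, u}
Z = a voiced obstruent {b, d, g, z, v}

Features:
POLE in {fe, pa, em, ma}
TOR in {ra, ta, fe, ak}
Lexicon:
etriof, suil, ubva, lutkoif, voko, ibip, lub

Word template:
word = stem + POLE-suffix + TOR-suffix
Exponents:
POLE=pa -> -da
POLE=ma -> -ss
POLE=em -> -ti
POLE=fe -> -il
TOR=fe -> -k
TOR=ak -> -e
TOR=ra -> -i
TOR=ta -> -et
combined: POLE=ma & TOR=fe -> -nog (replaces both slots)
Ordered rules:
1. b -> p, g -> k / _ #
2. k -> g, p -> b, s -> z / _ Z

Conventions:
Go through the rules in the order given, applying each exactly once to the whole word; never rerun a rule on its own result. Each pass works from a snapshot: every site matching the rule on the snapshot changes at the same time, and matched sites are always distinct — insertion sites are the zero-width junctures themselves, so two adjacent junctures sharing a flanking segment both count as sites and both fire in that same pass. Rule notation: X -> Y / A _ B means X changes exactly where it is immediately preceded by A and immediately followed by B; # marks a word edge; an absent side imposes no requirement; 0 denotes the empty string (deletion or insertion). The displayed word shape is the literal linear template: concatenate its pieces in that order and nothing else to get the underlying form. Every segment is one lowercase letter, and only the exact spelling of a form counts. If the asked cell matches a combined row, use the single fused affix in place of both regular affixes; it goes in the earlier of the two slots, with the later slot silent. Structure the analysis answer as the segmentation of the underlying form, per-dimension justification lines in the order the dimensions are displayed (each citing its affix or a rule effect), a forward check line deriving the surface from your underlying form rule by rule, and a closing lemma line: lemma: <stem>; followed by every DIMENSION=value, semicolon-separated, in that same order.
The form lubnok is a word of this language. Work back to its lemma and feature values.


underlying: lub-nog
POLE=ma - signalled by the combined affix row
TOR=fe - signalled by the combined affix row
check: lubnog -> lubnok -> lubnok
lemma: lub; POLE=ma; TOR=fe


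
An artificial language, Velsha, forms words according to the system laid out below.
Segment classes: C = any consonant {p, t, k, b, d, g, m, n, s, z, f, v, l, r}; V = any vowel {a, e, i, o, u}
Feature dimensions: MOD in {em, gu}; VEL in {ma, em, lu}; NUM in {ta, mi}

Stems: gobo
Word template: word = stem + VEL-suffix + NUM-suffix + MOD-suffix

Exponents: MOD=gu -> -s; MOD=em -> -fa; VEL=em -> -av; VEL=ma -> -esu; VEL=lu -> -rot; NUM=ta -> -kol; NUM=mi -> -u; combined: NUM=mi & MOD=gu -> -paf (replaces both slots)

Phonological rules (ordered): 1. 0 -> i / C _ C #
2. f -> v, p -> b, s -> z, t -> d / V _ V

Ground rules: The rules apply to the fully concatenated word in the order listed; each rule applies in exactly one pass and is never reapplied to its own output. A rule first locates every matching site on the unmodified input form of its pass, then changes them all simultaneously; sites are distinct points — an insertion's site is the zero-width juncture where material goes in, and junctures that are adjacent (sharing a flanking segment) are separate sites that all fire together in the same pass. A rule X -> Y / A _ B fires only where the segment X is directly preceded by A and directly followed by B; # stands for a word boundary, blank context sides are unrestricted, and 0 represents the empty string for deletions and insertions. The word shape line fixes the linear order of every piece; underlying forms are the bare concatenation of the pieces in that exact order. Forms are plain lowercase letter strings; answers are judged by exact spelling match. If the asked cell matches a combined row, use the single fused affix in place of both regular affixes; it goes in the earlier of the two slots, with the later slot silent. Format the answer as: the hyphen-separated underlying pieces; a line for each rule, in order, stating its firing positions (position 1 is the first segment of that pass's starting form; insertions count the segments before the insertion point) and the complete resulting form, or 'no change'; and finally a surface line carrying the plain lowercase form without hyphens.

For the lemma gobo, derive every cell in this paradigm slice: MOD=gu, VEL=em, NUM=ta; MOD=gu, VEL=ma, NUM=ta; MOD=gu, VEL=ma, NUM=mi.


cell MOD=gu, VEL=em, NUM=ta:
underlying: gobo-av-kol-s
1. 0 -> i / C _ C #: inserts after position(s) 9: goboavkolis
2. f -> v, p -> b, s -> z, t -> d / V _ V: no change
surface: goboavkolis

cell MOD=gu, VEL=ma, NUM=ta:
underlying: gobo-esu-kol-s
1. 0 -> i / C _ C #: inserts after position(s) 10: goboesukolis
2. f -> v, p -> b, s -> z, t -> d / V _ V: fires at position(s) 6: goboezukolis
surface: goboezukolis

cell MOD=gu, VEL=ma, NUM=mi:
underlying: gobo-esu-paf
1. 0 -> i / C _ C #: no change
2. f -> v, p -> b, s -> z, t -> d / V _ V: fires at position(s) 6, 8: goboezubaf
surface: goboezubaf


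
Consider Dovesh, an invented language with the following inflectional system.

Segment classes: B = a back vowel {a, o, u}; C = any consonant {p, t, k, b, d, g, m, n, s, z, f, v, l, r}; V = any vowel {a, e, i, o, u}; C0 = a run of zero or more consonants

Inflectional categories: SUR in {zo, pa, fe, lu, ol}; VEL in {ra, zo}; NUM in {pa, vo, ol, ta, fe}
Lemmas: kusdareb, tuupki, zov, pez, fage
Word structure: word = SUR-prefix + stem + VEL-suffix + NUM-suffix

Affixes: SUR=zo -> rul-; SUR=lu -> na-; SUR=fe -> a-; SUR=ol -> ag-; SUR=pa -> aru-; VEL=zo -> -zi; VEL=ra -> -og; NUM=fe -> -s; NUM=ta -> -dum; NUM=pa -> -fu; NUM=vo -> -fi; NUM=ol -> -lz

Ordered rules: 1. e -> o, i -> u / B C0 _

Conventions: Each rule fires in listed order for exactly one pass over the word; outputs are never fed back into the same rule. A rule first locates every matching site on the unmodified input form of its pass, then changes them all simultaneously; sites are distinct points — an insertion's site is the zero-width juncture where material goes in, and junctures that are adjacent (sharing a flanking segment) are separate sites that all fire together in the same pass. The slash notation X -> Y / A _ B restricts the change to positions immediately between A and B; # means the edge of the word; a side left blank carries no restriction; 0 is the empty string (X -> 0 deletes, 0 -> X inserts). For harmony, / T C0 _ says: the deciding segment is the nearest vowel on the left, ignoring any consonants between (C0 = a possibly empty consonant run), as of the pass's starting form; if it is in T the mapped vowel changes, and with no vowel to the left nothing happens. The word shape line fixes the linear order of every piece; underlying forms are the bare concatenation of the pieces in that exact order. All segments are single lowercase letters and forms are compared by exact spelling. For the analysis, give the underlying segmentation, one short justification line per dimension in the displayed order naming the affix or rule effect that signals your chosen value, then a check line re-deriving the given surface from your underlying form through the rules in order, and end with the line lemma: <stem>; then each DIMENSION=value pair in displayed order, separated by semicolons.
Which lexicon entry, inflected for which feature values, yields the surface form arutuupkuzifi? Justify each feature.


underlying: aru-tuupki-zi-fi
SUR=pa - signalled by the affix aru-
VEL=zo - signalled by the affix -zi
NUM=vo - signalled by the affix -fi
check: arutuupkizifi -> arutuupkuzifi
lemma: tuupki; SUR=pa; VEL=zo; NUM=vo


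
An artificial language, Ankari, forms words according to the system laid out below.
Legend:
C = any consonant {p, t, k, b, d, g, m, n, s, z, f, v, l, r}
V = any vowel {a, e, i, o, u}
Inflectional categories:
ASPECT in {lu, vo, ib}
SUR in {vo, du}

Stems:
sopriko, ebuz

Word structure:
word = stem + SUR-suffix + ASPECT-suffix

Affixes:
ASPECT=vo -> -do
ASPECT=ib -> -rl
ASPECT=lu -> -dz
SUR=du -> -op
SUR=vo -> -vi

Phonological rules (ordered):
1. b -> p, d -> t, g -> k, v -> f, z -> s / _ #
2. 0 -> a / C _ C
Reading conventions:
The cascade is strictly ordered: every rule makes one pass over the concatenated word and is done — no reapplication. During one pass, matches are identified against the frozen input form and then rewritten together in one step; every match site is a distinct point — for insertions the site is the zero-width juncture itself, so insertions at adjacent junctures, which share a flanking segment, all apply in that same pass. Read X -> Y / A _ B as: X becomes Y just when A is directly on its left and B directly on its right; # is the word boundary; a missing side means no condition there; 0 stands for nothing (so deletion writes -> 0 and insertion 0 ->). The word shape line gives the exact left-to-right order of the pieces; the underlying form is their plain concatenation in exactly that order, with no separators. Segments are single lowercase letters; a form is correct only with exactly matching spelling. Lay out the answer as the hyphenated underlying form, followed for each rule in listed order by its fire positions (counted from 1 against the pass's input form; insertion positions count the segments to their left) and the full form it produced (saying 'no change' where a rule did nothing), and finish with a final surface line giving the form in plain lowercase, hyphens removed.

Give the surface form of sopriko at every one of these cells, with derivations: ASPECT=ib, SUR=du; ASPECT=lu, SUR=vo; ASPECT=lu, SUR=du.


cell ASPECT=ib, SUR=du:
underlying: sopriko-op-rl
1. b -> p, d -> t, g -> k, v -> f, z -> s / _ #: no change
2. 0 -> a / C _ C: inserts after position(s) 3, 9, 10: soparikooparal
surface: soparikooparal

cell ASPECT=lu, SUR=vo:
underlying: sopriko-vi-dz
1. b -> p, d -> t, g -> k, v -> f, z -> s / _ #: fires at position(s) 11: soprikovids
2. 0 -> a / C _ C: inserts after position(s) 3, 10: soparikovidas
surface: soparikovidas

cell ASPECT=lu, SUR=du:
underlying: sopriko-op-dz
1. b -> p, d -> t, g -> k, v -> f, z -> s / _ #: fires at position(s) 11: soprikoopds
2. 0 -> a / C _ C: inserts after position(s) 3, 9, 10: soparikoopadas
surface: soparikoopadas


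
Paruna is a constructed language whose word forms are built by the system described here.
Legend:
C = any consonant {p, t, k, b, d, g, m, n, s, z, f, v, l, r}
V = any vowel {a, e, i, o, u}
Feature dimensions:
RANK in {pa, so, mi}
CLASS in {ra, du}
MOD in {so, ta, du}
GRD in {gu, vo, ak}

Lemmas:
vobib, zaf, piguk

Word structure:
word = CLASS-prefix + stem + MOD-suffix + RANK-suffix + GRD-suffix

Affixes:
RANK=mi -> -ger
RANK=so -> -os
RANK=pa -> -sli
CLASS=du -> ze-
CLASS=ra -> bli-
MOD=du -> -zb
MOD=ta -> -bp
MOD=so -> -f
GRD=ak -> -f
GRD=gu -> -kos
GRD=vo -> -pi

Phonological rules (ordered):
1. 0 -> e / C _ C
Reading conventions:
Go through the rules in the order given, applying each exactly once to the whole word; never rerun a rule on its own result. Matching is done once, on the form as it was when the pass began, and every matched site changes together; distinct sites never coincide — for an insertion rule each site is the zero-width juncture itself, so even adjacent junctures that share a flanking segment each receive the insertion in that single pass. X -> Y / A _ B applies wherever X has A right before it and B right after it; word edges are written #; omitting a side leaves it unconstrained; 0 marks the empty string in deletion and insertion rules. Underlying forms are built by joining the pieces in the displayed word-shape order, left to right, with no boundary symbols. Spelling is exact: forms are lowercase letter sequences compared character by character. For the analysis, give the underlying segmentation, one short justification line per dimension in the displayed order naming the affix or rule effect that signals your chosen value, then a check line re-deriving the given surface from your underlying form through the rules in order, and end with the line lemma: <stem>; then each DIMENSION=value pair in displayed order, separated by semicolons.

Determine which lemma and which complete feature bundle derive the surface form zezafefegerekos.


underlying: ze-zaf-f-ger-kos
RANK=mi - signalled by the affix -ger
CLASS=du - signalled by the affix ze-
MOD=so - signalled by the affix -f
GRD=gu - signalled by the affix -kos
check: zezaffgerkos -> zezafefegerekos
lemma: zaf; RANK=mi; CLASS=du; MOD=so; GRD=gu


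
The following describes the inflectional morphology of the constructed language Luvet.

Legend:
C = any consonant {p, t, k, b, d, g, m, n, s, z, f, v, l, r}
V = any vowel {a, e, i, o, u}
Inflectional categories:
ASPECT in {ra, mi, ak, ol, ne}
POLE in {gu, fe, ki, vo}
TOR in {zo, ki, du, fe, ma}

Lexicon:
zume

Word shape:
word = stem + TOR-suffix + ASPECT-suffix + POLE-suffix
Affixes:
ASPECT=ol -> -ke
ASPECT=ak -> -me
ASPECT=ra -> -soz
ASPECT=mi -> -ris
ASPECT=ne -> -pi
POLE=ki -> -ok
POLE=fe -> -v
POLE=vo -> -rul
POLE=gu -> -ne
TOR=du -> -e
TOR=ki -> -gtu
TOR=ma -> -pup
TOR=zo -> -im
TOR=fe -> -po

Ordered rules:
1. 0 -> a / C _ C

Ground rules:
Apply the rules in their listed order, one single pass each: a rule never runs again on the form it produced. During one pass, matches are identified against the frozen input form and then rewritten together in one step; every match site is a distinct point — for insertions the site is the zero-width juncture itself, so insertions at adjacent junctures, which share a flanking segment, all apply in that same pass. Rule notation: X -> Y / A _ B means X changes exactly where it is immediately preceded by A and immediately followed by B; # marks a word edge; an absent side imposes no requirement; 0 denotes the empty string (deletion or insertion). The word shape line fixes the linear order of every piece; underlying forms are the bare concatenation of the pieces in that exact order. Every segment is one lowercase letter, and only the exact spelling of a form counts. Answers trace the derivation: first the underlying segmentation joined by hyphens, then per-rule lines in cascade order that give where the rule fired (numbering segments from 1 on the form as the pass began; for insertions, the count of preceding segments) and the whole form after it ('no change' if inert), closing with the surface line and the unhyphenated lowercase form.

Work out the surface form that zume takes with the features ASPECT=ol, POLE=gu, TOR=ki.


underlying: zume-gtu-ke-ne
1. 0 -> a / C _ C: inserts after position(s) 5: zumegatukene
surface: zumegatukene


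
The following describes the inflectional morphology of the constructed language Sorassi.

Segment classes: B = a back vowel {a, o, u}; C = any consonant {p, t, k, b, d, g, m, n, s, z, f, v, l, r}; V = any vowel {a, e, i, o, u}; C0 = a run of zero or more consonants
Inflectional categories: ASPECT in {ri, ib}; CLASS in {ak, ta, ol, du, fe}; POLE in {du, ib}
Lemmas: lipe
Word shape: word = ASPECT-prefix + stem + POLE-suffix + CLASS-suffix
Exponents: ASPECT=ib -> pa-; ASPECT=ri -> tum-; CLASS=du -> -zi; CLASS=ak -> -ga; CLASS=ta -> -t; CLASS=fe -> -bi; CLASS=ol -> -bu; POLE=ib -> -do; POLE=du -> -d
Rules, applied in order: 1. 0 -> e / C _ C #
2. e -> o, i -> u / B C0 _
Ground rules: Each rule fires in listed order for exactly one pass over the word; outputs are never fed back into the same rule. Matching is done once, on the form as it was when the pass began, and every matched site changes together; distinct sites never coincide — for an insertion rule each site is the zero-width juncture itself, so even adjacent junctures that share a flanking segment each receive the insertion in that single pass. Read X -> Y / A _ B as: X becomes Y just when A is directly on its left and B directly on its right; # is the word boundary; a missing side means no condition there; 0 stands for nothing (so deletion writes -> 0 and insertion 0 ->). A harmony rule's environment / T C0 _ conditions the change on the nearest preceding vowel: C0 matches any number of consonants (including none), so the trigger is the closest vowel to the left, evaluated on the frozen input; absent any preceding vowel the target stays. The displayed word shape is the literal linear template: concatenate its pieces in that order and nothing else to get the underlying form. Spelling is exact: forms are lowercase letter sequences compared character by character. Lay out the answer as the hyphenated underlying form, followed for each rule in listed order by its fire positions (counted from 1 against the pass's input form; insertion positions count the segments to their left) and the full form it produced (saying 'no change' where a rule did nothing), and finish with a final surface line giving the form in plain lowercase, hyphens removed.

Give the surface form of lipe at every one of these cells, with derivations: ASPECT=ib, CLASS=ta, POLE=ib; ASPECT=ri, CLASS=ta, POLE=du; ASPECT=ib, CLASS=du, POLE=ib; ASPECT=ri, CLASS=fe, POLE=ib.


cell ASPECT=ib, CLASS=ta, POLE=ib:
underlying: pa-lipe-do-t
1. 0 -> e / C _ C #: no change
2. e -> o, i -> u / B C0 _: fires at position(s) 4: palupedot
surface: palupedot

cell ASPECT=ri, CLASS=ta, POLE=du:
underlying: tum-lipe-d-t
1. 0 -> e / C _ C #: inserts after position(s) 8: tumlipedet
2. e -> o, i -> u / B C0 _: fires at position(s) 5: tumlupedet
surface: tumlupedet

cell ASPECT=ib, CLASS=du, POLE=ib:
underlying: pa-lipe-do-zi
1. 0 -> e / C _ C #: no change
2. e -> o, i -> u / B C0 _: fires at position(s) 4, 10: palupedozu
surface: palupedozu

cell ASPECT=ri, CLASS=fe, POLE=ib:
underlying: tum-lipe-do-bi
1. 0 -> e / C _ C #: no change
2. e -> o, i -> u / B C0 _: fires at position(s) 5, 11: tumlupedobu
surface: tumlupedobu


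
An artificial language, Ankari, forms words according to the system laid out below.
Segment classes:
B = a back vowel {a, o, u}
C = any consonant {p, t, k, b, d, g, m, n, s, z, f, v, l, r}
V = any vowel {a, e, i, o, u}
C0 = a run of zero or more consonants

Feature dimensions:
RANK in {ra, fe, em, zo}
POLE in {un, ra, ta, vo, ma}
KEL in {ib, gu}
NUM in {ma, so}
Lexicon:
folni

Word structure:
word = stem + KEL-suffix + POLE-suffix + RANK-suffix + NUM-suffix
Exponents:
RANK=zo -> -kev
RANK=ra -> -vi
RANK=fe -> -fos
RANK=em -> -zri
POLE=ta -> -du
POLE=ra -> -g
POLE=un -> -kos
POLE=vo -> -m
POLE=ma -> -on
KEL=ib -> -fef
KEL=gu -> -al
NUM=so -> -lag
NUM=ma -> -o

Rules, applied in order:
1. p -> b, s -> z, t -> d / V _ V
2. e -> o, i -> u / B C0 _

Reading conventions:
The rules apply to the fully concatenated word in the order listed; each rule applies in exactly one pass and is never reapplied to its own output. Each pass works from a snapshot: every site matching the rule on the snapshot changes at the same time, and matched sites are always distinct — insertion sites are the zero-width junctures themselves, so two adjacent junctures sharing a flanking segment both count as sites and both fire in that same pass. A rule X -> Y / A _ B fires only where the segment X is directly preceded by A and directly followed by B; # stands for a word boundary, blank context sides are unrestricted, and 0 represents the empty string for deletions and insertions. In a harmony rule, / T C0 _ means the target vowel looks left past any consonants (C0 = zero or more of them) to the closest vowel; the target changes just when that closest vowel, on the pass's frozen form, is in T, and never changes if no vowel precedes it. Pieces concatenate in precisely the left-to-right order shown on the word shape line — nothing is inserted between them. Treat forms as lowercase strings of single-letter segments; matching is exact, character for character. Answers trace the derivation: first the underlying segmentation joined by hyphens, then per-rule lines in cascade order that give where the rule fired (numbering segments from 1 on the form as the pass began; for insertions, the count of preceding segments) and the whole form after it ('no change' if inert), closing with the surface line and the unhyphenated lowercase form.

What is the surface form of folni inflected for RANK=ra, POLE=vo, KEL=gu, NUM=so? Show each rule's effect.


underlying: folni-al-m-vi-lag
1. p -> b, s -> z, t -> d / V _ V: no change
2. e -> o, i -> u / B C0 _: fires at position(s) 5, 10: folnualmvulag
surface: folnualmvulag
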